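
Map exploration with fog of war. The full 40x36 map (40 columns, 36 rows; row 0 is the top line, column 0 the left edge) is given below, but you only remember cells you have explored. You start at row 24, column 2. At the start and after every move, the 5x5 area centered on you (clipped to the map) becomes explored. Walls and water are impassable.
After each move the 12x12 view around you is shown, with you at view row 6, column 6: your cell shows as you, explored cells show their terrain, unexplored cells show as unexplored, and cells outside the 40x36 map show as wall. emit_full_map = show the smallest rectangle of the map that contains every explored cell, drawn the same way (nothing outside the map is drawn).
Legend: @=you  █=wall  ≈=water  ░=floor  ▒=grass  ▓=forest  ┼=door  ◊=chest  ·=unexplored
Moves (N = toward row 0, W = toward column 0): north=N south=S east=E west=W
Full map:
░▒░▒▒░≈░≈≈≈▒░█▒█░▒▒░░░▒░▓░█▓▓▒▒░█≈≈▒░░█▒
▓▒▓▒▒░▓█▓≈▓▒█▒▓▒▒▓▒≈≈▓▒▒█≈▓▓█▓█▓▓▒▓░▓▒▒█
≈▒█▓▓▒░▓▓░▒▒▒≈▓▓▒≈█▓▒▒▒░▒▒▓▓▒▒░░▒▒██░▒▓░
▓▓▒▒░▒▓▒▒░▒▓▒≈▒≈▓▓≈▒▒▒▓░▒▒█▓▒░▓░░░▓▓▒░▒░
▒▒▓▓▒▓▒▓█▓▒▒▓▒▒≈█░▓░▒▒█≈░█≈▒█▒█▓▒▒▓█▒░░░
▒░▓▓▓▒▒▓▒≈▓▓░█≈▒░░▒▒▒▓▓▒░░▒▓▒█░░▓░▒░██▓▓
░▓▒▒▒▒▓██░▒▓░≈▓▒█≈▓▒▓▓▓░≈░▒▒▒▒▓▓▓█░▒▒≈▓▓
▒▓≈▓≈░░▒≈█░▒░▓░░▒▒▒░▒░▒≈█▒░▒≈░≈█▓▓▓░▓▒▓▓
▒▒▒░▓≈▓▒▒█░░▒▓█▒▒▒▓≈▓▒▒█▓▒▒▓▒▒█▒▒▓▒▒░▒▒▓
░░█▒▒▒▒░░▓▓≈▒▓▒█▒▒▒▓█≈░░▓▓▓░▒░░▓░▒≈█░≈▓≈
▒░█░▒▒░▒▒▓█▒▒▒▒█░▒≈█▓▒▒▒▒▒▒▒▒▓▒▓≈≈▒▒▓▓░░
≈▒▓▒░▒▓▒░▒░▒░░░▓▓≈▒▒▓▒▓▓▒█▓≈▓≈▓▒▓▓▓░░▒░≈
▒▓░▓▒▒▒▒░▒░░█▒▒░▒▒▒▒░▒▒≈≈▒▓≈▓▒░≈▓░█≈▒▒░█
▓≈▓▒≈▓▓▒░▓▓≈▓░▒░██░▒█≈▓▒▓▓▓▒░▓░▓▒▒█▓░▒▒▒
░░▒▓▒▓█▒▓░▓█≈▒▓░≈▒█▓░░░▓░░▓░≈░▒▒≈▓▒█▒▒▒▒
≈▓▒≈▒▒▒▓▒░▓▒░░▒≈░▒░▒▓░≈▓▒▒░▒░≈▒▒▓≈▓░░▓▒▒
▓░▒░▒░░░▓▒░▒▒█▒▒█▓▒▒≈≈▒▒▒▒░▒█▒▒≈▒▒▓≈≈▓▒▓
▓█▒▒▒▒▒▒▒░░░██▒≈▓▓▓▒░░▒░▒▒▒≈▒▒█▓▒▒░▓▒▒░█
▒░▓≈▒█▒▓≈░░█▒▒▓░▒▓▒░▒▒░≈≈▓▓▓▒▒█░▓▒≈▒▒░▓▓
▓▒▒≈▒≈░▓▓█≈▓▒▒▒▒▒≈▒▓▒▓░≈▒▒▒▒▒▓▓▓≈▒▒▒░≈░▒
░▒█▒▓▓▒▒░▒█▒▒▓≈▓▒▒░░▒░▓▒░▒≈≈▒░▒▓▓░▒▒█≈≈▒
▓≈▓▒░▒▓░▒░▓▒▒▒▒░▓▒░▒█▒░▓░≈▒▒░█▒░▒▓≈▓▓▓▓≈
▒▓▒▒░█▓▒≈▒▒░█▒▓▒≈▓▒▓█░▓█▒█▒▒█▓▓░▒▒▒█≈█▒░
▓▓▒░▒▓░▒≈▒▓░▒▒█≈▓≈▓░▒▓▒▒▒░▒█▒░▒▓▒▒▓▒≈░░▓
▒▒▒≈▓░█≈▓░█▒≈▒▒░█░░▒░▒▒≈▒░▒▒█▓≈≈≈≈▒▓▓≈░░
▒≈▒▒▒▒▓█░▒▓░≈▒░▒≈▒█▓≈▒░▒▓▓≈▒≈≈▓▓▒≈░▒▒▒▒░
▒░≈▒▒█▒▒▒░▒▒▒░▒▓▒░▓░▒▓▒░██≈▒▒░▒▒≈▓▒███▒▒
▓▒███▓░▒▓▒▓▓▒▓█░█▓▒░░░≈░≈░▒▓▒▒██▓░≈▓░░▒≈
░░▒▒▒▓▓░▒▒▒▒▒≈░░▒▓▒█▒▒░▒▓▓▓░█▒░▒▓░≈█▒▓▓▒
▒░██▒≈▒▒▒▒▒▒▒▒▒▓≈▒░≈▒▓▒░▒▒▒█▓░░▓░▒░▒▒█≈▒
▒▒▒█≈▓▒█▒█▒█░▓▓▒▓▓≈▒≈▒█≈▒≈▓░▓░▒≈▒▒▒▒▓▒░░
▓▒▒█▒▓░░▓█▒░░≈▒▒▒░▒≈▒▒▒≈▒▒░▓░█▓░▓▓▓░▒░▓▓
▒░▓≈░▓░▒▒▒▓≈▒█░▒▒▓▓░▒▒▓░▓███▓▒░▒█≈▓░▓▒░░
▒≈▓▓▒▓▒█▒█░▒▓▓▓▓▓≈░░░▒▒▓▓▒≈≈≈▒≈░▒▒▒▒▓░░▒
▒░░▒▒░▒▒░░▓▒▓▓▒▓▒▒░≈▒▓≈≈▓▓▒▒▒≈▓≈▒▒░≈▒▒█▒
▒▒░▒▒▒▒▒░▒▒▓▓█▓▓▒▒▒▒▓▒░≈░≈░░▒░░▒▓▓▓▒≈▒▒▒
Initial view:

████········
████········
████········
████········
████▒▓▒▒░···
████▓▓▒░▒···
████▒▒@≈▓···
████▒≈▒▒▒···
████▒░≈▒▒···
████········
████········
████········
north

████········
████········
████········
████········
████▓≈▓▒░···
████▒▓▒▒░···
████▓▓@░▒···
████▒▒▒≈▓···
████▒≈▒▒▒···
████▒░≈▒▒···
████········
████········

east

███·········
███·········
███·········
███·········
███▓≈▓▒░▒···
███▒▓▒▒░█···
███▓▓▒@▒▓···
███▒▒▒≈▓░···
███▒≈▒▒▒▒···
███▒░≈▒▒····
███·········
███·········

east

██··········
██··········
██··········
██··········
██▓≈▓▒░▒▓···
██▒▓▒▒░█▓···
██▓▓▒░@▓░···
██▒▒▒≈▓░█···
██▒≈▒▒▒▒▓···
██▒░≈▒▒·····
██··········
██··········

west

███·········
███·········
███·········
███·········
███▓≈▓▒░▒▓··
███▒▓▒▒░█▓··
███▓▓▒@▒▓░··
███▒▒▒≈▓░█··
███▒≈▒▒▒▒▓··
███▒░≈▒▒····
███·········
███·········

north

███·········
███·········
███·········
███·········
███·▒█▒▓▓···
███▓≈▓▒░▒▓··
███▒▓▒@░█▓··
███▓▓▒░▒▓░··
███▒▒▒≈▓░█··
███▒≈▒▒▒▒▓··
███▒░≈▒▒····
███·········

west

████········
████········
████········
████········
████░▒█▒▓▓··
████▓≈▓▒░▒▓·
████▒▓@▒░█▓·
████▓▓▒░▒▓░·
████▒▒▒≈▓░█·
████▒≈▒▒▒▒▓·
████▒░≈▒▒···
████········

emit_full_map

░▒█▒▓▓·
▓≈▓▒░▒▓
▒▓@▒░█▓
▓▓▒░▒▓░
▒▒▒≈▓░█
▒≈▒▒▒▒▓
▒░≈▒▒··

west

█████·······
█████·······
█████·······
█████·······
█████░▒█▒▓▓·
█████▓≈▓▒░▒▓
█████▒@▒▒░█▓
█████▓▓▒░▒▓░
█████▒▒▒≈▓░█
█████▒≈▒▒▒▒▓
█████▒░≈▒▒··
█████·······

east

████········
████········
████········
████········
████░▒█▒▓▓··
████▓≈▓▒░▒▓·
████▒▓@▒░█▓·
████▓▓▒░▒▓░·
████▒▒▒≈▓░█·
████▒≈▒▒▒▒▓·
████▒░≈▒▒···
████········

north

████········
████········
████········
████········
████▓▒▒≈▒···
████░▒█▒▓▓··
████▓≈@▒░▒▓·
████▒▓▒▒░█▓·
████▓▓▒░▒▓░·
████▒▒▒≈▓░█·
████▒≈▒▒▒▒▓·
████▒░≈▒▒···

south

████········
████········
████········
████▓▒▒≈▒···
████░▒█▒▓▓··
████▓≈▓▒░▒▓·
████▒▓@▒░█▓·
████▓▓▒░▒▓░·
████▒▒▒≈▓░█·
████▒≈▒▒▒▒▓·
████▒░≈▒▒···
████········

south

████········
████········
████▓▒▒≈▒···
████░▒█▒▓▓··
████▓≈▓▒░▒▓·
████▒▓▒▒░█▓·
████▓▓@░▒▓░·
████▒▒▒≈▓░█·
████▒≈▒▒▒▒▓·
████▒░≈▒▒···
████········
████········

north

████········
████········
████········
████▓▒▒≈▒···
████░▒█▒▓▓··
████▓≈▓▒░▒▓·
████▒▓@▒░█▓·
████▓▓▒░▒▓░·
████▒▒▒≈▓░█·
████▒≈▒▒▒▒▓·
████▒░≈▒▒···
████········

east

███·········
███·········
███·········
███▓▒▒≈▒····
███░▒█▒▓▓···
███▓≈▓▒░▒▓··
███▒▓▒@░█▓··
███▓▓▒░▒▓░··
███▒▒▒≈▓░█··
███▒≈▒▒▒▒▓··
███▒░≈▒▒····
███·········


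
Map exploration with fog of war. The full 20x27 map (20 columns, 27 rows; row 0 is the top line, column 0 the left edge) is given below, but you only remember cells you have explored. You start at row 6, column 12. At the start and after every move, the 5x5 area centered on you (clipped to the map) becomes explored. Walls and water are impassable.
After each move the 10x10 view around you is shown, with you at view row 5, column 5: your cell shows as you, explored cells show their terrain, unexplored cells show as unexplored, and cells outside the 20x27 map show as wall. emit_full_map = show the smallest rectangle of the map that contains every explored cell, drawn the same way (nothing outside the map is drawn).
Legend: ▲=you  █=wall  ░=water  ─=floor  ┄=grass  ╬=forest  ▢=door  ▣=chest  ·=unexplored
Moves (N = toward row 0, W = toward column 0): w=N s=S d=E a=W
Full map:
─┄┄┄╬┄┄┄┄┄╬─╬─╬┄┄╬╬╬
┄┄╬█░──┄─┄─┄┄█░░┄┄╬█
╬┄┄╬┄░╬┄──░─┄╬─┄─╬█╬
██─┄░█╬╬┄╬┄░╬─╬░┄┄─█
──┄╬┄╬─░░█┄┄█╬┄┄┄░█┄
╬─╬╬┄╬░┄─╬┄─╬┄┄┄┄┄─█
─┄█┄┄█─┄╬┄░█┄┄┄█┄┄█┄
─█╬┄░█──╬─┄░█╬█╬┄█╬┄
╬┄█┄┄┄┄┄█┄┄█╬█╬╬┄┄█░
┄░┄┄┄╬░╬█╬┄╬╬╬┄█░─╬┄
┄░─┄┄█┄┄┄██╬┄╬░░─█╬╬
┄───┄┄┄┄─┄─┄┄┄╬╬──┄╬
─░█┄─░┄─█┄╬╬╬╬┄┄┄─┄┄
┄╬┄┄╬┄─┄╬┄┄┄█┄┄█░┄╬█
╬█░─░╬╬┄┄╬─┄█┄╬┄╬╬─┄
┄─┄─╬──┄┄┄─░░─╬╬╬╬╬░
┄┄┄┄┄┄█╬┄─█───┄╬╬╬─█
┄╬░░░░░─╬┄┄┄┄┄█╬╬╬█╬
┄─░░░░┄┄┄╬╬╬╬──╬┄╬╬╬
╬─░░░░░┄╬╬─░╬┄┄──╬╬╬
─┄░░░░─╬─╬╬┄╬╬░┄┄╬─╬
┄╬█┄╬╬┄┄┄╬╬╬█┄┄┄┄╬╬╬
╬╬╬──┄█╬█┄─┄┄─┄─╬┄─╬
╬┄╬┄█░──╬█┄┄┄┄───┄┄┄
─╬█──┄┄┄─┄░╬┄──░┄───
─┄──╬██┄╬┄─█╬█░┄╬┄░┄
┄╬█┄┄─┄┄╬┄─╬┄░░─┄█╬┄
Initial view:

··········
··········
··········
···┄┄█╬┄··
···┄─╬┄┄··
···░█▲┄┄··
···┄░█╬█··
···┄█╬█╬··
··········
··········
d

··········
··········
··········
··┄┄█╬┄┄··
··┄─╬┄┄┄··
··░█┄▲┄█··
··┄░█╬█╬··
··┄█╬█╬╬··
··········
··········

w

··········
··········
··········
···░╬─╬░··
··┄┄█╬┄┄··
··┄─╬▲┄┄··
··░█┄┄┄█··
··┄░█╬█╬··
··┄█╬█╬╬··
··········

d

··········
··········
··········
··░╬─╬░┄··
·┄┄█╬┄┄┄··
·┄─╬┄▲┄┄··
·░█┄┄┄█┄··
·┄░█╬█╬┄··
·┄█╬█╬╬···
··········

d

··········
··········
··········
·░╬─╬░┄┄··
┄┄█╬┄┄┄░··
┄─╬┄┄▲┄┄··
░█┄┄┄█┄┄··
┄░█╬█╬┄█··
┄█╬█╬╬····
··········

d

·········█
·········█
·········█
░╬─╬░┄┄─·█
┄█╬┄┄┄░█·█
─╬┄┄┄▲┄─·█
█┄┄┄█┄┄█·█
░█╬█╬┄█╬·█
█╬█╬╬····█
·········█

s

·········█
·········█
░╬─╬░┄┄─·█
┄█╬┄┄┄░█·█
─╬┄┄┄┄┄─·█
█┄┄┄█▲┄█·█
░█╬█╬┄█╬·█
█╬█╬╬┄┄█·█
·········█
·········█

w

·········█
·········█
·········█
░╬─╬░┄┄─·█
┄█╬┄┄┄░█·█
─╬┄┄┄▲┄─·█
█┄┄┄█┄┄█·█
░█╬█╬┄█╬·█
█╬█╬╬┄┄█·█
·········█

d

········██
········██
········██
╬─╬░┄┄─███
█╬┄┄┄░█┄██
╬┄┄┄┄▲─███
┄┄┄█┄┄█┄██
█╬█╬┄█╬┄██
╬█╬╬┄┄█·██
········██

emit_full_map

·░╬─╬░┄┄─█
┄┄█╬┄┄┄░█┄
┄─╬┄┄┄┄▲─█
░█┄┄┄█┄┄█┄
┄░█╬█╬┄█╬┄
┄█╬█╬╬┄┄█·

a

·········█
·········█
·········█
░╬─╬░┄┄─██
┄█╬┄┄┄░█┄█
─╬┄┄┄▲┄─██
█┄┄┄█┄┄█┄█
░█╬█╬┄█╬┄█
█╬█╬╬┄┄█·█
·········█

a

··········
··········
··········
·░╬─╬░┄┄─█
┄┄█╬┄┄┄░█┄
┄─╬┄┄▲┄┄─█
░█┄┄┄█┄┄█┄
┄░█╬█╬┄█╬┄
┄█╬█╬╬┄┄█·
··········

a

··········
··········
··········
··░╬─╬░┄┄─
·┄┄█╬┄┄┄░█
·┄─╬┄▲┄┄┄─
·░█┄┄┄█┄┄█
·┄░█╬█╬┄█╬
·┄█╬█╬╬┄┄█
··········

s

··········
··········
··░╬─╬░┄┄─
·┄┄█╬┄┄┄░█
·┄─╬┄┄┄┄┄─
·░█┄┄▲█┄┄█
·┄░█╬█╬┄█╬
·┄█╬█╬╬┄┄█
··········
··········

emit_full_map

·░╬─╬░┄┄─█
┄┄█╬┄┄┄░█┄
┄─╬┄┄┄┄┄─█
░█┄┄▲█┄┄█┄
┄░█╬█╬┄█╬┄
┄█╬█╬╬┄┄█·

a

··········
··········
···░╬─╬░┄┄
··┄┄█╬┄┄┄░
··┄─╬┄┄┄┄┄
··░█┄▲┄█┄┄
··┄░█╬█╬┄█
··┄█╬█╬╬┄┄
··········
··········

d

··········
··········
··░╬─╬░┄┄─
·┄┄█╬┄┄┄░█
·┄─╬┄┄┄┄┄─
·░█┄┄▲█┄┄█
·┄░█╬█╬┄█╬
·┄█╬█╬╬┄┄█
··········
··········

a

··········
··········
···░╬─╬░┄┄
··┄┄█╬┄┄┄░
··┄─╬┄┄┄┄┄
··░█┄▲┄█┄┄
··┄░█╬█╬┄█
··┄█╬█╬╬┄┄
··········
··········

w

··········
··········
··········
···░╬─╬░┄┄
··┄┄█╬┄┄┄░
··┄─╬▲┄┄┄┄
··░█┄┄┄█┄┄
··┄░█╬█╬┄█
··┄█╬█╬╬┄┄
··········

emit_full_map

·░╬─╬░┄┄─█
┄┄█╬┄┄┄░█┄
┄─╬▲┄┄┄┄─█
░█┄┄┄█┄┄█┄
┄░█╬█╬┄█╬┄
┄█╬█╬╬┄┄█·

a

··········
··········
··········
···┄░╬─╬░┄
···┄┄█╬┄┄┄
···┄─▲┄┄┄┄
···░█┄┄┄█┄
···┄░█╬█╬┄
···┄█╬█╬╬┄
··········

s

··········
··········
···┄░╬─╬░┄
···┄┄█╬┄┄┄
···┄─╬┄┄┄┄
···░█▲┄┄█┄
···┄░█╬█╬┄
···┄█╬█╬╬┄
··········
··········

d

··········
··········
··┄░╬─╬░┄┄
··┄┄█╬┄┄┄░
··┄─╬┄┄┄┄┄
··░█┄▲┄█┄┄
··┄░█╬█╬┄█
··┄█╬█╬╬┄┄
··········
··········

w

··········
··········
··········
··┄░╬─╬░┄┄
··┄┄█╬┄┄┄░
··┄─╬▲┄┄┄┄
··░█┄┄┄█┄┄
··┄░█╬█╬┄█
··┄█╬█╬╬┄┄
··········

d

··········
··········
··········
·┄░╬─╬░┄┄─
·┄┄█╬┄┄┄░█
·┄─╬┄▲┄┄┄─
·░█┄┄┄█┄┄█
·┄░█╬█╬┄█╬
·┄█╬█╬╬┄┄█
··········

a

··········
··········
··········
··┄░╬─╬░┄┄
··┄┄█╬┄┄┄░
··┄─╬▲┄┄┄┄
··░█┄┄┄█┄┄
··┄░█╬█╬┄█
··┄█╬█╬╬┄┄
··········

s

··········
··········
··┄░╬─╬░┄┄
··┄┄█╬┄┄┄░
··┄─╬┄┄┄┄┄
··░█┄▲┄█┄┄
··┄░█╬█╬┄█
··┄█╬█╬╬┄┄
··········
··········

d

··········
··········
·┄░╬─╬░┄┄─
·┄┄█╬┄┄┄░█
·┄─╬┄┄┄┄┄─
·░█┄┄▲█┄┄█
·┄░█╬█╬┄█╬
·┄█╬█╬╬┄┄█
··········
··········


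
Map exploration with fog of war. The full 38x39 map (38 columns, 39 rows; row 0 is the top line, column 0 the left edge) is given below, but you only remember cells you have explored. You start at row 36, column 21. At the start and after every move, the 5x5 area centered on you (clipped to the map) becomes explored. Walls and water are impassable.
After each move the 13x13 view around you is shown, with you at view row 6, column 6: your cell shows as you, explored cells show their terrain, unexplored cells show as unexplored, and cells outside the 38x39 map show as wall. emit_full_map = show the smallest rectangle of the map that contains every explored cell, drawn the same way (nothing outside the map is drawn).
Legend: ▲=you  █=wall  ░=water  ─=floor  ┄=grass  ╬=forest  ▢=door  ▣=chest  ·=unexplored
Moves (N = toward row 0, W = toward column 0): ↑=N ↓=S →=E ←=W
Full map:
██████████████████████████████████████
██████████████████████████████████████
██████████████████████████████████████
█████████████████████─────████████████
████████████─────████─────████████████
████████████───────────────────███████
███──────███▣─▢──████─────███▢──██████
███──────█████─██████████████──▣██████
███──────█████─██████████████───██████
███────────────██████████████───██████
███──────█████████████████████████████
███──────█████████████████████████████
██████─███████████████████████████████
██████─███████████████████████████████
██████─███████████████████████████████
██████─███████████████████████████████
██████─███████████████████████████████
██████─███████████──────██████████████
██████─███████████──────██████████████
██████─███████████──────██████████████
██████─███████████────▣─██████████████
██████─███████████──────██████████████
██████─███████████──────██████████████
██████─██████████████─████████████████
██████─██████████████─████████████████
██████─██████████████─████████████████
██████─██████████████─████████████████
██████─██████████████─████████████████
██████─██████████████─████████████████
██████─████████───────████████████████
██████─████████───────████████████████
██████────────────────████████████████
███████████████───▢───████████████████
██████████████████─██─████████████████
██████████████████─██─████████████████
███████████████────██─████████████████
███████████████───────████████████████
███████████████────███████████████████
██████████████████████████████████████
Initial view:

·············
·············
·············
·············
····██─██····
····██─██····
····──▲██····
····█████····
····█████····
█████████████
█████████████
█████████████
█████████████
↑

·············
·············
·············
·············
····██─██····
····██─██····
····██▲██····
····───██····
····█████····
····█████····
█████████████
█████████████
█████████████

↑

·············
·············
·············
·············
····───██····
····██─██····
····██▲██····
····██─██····
····───██····
····█████····
····█████····
█████████████
█████████████

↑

·············
·············
·············
·············
····───██····
····───██····
····██▲██····
····██─██····
····██─██····
····───██····
····█████····
····█████····
█████████████

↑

·············
·············
·············
·············
····───██····
····───██····
····──▲██····
····██─██····
····██─██····
····██─██····
····───██····
····█████····
····█████····

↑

·············
·············
·············
·············
····───██····
····───██····
····──▲██····
····───██····
····██─██····
····██─██····
····██─██····
····───██····
····█████····

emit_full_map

───██
───██
──▲██
───██
██─██
██─██
██─██
───██
█████
█████

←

·············
·············
·············
·············
····────██···
····────██···
····──▲─██···
····▢───██···
····─██─██···
·····██─██···
·····██─██···
·····───██···
·····█████···

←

·············
·············
·············
·············
····─────██··
····─────██··
····──▲──██··
····─▢───██··
····█─██─██··
······██─██··
······██─██··
······───██··
······█████··

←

·············
·············
·············
·············
····──────██·
····──────██·
····──▲───██·
····──▢───██·
····██─██─██·
·······██─██·
·······██─██·
·······───██·
·······█████·

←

·············
·············
·············
·············
····───────██
····───────██
····──▲────██
····───▢───██
····███─██─██
········██─██
········██─██
········───██
········█████

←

·············
·············
·············
·············
····█───────█
····█───────█
····──▲─────█
····█───▢───█
····████─██─█
·········██─█
·········██─█
·········───█
·········████

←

·············
·············
·············
·············
····██───────
····██───────
····──▲──────
····██───▢───
····█████─██─
··········██─
··········██─
··········───
··········███

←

·············
·············
·············
·············
····███──────
····███──────
····──▲──────
····███───▢──
····██████─██
···········██
···········██
···········──
···········██

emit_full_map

███───────██
███───────██
──▲───────██
███───▢───██
██████─██─██
·······██─██
·······██─██
·······───██
·······█████
·······█████

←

·············
·············
·············
·············
····████─────
····████─────
····──▲──────
····████───▢─
····███████─█
············█
············█
············─
············█

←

·············
·············
·············
·············
····█████────
····█████────
····──▲──────
····█████───▢
····████████─
·············
·············
·············
·············

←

·············
·············
·············
·············
····██████───
····██████───
····──▲──────
····██████───
····█████████
·············
·············
·············
·············

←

·············
·············
·············
·············
····███████──
····███████──
····──▲──────
····███████──
····█████████
·············
·············
·············
·············

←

·············
·············
·············
·············
····████████─
····████████─
····──▲──────
····████████─
····█████████
·············
·············
·············
·············

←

·············
·············
·············
·············
····─████████
····─████████
····──▲──────
····█████████
····█████████
·············
·············
·············
·············

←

·············
·············
·············
·············
····█─███████
····█─███████
····█─▲──────
····█████████
····█████████
·············
·············
·············
·············

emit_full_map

█─████████───────██
█─████████───────██
█─▲──────────────██
██████████───▢───██
█████████████─██─██
··············██─██
··············██─██
··············───██
··············█████
··············█████


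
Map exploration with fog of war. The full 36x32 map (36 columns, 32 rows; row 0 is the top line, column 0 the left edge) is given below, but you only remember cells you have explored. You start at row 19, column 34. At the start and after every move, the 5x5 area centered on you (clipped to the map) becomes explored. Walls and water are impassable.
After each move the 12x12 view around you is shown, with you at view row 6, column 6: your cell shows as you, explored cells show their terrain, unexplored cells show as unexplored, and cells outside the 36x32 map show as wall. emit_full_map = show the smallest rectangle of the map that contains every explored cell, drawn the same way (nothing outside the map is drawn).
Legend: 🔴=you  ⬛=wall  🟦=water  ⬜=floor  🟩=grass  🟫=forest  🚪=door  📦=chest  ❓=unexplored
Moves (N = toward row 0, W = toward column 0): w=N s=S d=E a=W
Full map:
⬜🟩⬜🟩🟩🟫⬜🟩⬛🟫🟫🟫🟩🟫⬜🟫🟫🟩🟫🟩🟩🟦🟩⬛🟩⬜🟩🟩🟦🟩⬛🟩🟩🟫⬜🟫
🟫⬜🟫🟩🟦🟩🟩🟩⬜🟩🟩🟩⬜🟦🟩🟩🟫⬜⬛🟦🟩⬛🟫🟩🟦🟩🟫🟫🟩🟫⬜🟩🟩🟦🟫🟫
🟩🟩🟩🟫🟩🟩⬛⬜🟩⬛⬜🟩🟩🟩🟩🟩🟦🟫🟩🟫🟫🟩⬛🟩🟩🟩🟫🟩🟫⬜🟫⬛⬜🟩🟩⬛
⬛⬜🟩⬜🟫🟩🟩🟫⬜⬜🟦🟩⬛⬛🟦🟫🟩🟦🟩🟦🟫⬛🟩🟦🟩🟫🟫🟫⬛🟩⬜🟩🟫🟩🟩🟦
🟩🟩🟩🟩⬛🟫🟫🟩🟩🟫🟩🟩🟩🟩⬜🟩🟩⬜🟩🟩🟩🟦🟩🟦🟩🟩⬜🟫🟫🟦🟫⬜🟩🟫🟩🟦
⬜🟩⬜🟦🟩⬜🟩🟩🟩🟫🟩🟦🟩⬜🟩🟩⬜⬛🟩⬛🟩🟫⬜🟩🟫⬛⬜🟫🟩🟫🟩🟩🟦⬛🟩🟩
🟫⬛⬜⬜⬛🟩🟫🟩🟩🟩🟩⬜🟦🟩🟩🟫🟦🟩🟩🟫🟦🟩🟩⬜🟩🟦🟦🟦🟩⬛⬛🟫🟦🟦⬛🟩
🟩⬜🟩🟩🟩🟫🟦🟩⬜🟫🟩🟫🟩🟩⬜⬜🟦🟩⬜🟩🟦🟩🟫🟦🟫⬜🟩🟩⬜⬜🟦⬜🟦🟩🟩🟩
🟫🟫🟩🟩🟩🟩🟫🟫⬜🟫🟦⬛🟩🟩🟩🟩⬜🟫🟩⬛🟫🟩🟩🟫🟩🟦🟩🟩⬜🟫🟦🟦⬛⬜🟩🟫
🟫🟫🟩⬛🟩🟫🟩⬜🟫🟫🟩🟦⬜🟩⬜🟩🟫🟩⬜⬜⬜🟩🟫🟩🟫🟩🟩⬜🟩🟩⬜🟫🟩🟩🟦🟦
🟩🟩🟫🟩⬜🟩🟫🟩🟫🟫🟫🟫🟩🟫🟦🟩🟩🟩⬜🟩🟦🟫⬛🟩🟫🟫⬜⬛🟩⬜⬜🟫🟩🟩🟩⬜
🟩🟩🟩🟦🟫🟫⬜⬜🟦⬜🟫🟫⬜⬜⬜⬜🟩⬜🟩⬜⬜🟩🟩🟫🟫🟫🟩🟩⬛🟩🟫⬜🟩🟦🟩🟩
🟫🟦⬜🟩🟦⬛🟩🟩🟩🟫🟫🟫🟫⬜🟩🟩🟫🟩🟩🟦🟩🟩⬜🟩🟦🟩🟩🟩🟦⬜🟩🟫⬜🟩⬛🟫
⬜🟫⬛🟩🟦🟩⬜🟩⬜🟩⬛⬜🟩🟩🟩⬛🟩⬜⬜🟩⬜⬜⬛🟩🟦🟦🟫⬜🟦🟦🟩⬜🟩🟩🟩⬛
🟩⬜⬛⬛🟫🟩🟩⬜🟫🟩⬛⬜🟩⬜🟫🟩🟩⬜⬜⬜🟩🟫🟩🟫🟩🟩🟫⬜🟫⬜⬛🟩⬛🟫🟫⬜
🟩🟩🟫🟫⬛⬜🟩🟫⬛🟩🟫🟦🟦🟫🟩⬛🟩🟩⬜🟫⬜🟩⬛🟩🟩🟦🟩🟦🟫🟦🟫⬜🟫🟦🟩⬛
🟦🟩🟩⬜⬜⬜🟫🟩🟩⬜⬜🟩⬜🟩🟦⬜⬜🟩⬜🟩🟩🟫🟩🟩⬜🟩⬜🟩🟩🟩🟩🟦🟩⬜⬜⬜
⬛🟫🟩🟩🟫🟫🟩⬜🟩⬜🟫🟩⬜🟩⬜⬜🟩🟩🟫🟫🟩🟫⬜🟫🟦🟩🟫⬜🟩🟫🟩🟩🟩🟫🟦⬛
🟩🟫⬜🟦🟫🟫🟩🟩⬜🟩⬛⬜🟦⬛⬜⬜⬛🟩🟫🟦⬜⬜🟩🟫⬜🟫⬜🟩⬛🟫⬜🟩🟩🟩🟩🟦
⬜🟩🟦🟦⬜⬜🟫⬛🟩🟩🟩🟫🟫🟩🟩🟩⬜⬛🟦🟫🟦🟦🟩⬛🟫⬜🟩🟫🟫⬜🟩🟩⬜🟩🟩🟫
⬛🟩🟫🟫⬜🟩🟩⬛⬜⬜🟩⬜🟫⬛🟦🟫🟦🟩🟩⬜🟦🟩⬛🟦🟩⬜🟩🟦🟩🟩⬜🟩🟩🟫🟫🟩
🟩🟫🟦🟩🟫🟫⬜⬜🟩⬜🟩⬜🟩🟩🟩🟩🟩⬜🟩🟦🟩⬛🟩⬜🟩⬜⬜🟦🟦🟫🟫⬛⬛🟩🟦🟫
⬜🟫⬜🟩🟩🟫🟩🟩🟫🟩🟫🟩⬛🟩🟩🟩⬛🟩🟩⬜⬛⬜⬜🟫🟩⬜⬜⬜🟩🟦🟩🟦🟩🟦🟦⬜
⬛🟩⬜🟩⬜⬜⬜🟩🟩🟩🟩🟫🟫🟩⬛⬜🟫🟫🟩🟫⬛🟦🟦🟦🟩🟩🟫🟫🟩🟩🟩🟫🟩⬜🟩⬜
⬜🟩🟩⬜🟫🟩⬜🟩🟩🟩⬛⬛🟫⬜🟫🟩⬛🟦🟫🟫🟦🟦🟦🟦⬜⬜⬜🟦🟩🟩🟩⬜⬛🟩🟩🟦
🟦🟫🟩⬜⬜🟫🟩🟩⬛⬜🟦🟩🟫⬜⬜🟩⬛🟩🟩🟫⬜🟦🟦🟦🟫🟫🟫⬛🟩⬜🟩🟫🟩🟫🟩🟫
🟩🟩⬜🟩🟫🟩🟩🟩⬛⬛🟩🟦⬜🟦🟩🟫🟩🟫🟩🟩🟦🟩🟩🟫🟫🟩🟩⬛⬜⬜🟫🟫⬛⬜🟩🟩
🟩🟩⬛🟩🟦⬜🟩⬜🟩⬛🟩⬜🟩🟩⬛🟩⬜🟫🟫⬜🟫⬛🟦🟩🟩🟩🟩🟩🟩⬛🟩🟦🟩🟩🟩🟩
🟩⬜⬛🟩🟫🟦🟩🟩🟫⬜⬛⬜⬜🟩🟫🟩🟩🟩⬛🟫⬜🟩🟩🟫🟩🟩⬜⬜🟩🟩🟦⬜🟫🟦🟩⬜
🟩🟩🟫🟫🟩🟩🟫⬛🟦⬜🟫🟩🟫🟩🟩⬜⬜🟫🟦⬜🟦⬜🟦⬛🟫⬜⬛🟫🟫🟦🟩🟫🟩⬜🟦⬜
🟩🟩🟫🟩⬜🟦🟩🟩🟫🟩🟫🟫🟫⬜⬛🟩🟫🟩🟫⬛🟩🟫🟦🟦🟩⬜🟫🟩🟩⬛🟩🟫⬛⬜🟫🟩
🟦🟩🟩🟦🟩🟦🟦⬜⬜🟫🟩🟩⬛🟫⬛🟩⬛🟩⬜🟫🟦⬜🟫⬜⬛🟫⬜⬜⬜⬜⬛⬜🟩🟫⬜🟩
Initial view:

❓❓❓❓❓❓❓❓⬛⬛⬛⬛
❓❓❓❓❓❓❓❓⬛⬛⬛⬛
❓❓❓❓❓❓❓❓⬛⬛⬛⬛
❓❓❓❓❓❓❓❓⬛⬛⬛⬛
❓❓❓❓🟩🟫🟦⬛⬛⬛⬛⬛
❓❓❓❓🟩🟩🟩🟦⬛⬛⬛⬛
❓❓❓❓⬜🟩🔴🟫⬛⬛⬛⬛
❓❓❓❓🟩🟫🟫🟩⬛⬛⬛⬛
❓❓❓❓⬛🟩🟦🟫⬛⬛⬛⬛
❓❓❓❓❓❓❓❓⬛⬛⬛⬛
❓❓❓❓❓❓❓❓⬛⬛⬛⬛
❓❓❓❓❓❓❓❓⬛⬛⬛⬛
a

❓❓❓❓❓❓❓❓❓⬛⬛⬛
❓❓❓❓❓❓❓❓❓⬛⬛⬛
❓❓❓❓❓❓❓❓❓⬛⬛⬛
❓❓❓❓❓❓❓❓❓⬛⬛⬛
❓❓❓❓🟩🟩🟫🟦⬛⬛⬛⬛
❓❓❓❓🟩🟩🟩🟩🟦⬛⬛⬛
❓❓❓❓🟩⬜🔴🟩🟫⬛⬛⬛
❓❓❓❓🟩🟩🟫🟫🟩⬛⬛⬛
❓❓❓❓⬛⬛🟩🟦🟫⬛⬛⬛
❓❓❓❓❓❓❓❓❓⬛⬛⬛
❓❓❓❓❓❓❓❓❓⬛⬛⬛
❓❓❓❓❓❓❓❓❓⬛⬛⬛

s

❓❓❓❓❓❓❓❓❓⬛⬛⬛
❓❓❓❓❓❓❓❓❓⬛⬛⬛
❓❓❓❓❓❓❓❓❓⬛⬛⬛
❓❓❓❓🟩🟩🟫🟦⬛⬛⬛⬛
❓❓❓❓🟩🟩🟩🟩🟦⬛⬛⬛
❓❓❓❓🟩⬜🟩🟩🟫⬛⬛⬛
❓❓❓❓🟩🟩🔴🟫🟩⬛⬛⬛
❓❓❓❓⬛⬛🟩🟦🟫⬛⬛⬛
❓❓❓❓🟦🟩🟦🟦⬜⬛⬛⬛
❓❓❓❓❓❓❓❓❓⬛⬛⬛
❓❓❓❓❓❓❓❓❓⬛⬛⬛
❓❓❓❓❓❓❓❓❓⬛⬛⬛

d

❓❓❓❓❓❓❓❓⬛⬛⬛⬛
❓❓❓❓❓❓❓❓⬛⬛⬛⬛
❓❓❓❓❓❓❓❓⬛⬛⬛⬛
❓❓❓🟩🟩🟫🟦⬛⬛⬛⬛⬛
❓❓❓🟩🟩🟩🟩🟦⬛⬛⬛⬛
❓❓❓🟩⬜🟩🟩🟫⬛⬛⬛⬛
❓❓❓🟩🟩🟫🔴🟩⬛⬛⬛⬛
❓❓❓⬛⬛🟩🟦🟫⬛⬛⬛⬛
❓❓❓🟦🟩🟦🟦⬜⬛⬛⬛⬛
❓❓❓❓❓❓❓❓⬛⬛⬛⬛
❓❓❓❓❓❓❓❓⬛⬛⬛⬛
❓❓❓❓❓❓❓❓⬛⬛⬛⬛

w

❓❓❓❓❓❓❓❓⬛⬛⬛⬛
❓❓❓❓❓❓❓❓⬛⬛⬛⬛
❓❓❓❓❓❓❓❓⬛⬛⬛⬛
❓❓❓❓❓❓❓❓⬛⬛⬛⬛
❓❓❓🟩🟩🟫🟦⬛⬛⬛⬛⬛
❓❓❓🟩🟩🟩🟩🟦⬛⬛⬛⬛
❓❓❓🟩⬜🟩🔴🟫⬛⬛⬛⬛
❓❓❓🟩🟩🟫🟫🟩⬛⬛⬛⬛
❓❓❓⬛⬛🟩🟦🟫⬛⬛⬛⬛
❓❓❓🟦🟩🟦🟦⬜⬛⬛⬛⬛
❓❓❓❓❓❓❓❓⬛⬛⬛⬛
❓❓❓❓❓❓❓❓⬛⬛⬛⬛

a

❓❓❓❓❓❓❓❓❓⬛⬛⬛
❓❓❓❓❓❓❓❓❓⬛⬛⬛
❓❓❓❓❓❓❓❓❓⬛⬛⬛
❓❓❓❓❓❓❓❓❓⬛⬛⬛
❓❓❓❓🟩🟩🟫🟦⬛⬛⬛⬛
❓❓❓❓🟩🟩🟩🟩🟦⬛⬛⬛
❓❓❓❓🟩⬜🔴🟩🟫⬛⬛⬛
❓❓❓❓🟩🟩🟫🟫🟩⬛⬛⬛
❓❓❓❓⬛⬛🟩🟦🟫⬛⬛⬛
❓❓❓❓🟦🟩🟦🟦⬜⬛⬛⬛
❓❓❓❓❓❓❓❓❓⬛⬛⬛
❓❓❓❓❓❓❓❓❓⬛⬛⬛

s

❓❓❓❓❓❓❓❓❓⬛⬛⬛
❓❓❓❓❓❓❓❓❓⬛⬛⬛
❓❓❓❓❓❓❓❓❓⬛⬛⬛
❓❓❓❓🟩🟩🟫🟦⬛⬛⬛⬛
❓❓❓❓🟩🟩🟩🟩🟦⬛⬛⬛
❓❓❓❓🟩⬜🟩🟩🟫⬛⬛⬛
❓❓❓❓🟩🟩🔴🟫🟩⬛⬛⬛
❓❓❓❓⬛⬛🟩🟦🟫⬛⬛⬛
❓❓❓❓🟦🟩🟦🟦⬜⬛⬛⬛
❓❓❓❓❓❓❓❓❓⬛⬛⬛
❓❓❓❓❓❓❓❓❓⬛⬛⬛
❓❓❓❓❓❓❓❓❓⬛⬛⬛

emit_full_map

🟩🟩🟫🟦⬛
🟩🟩🟩🟩🟦
🟩⬜🟩🟩🟫
🟩🟩🔴🟫🟩
⬛⬛🟩🟦🟫
🟦🟩🟦🟦⬜

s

❓❓❓❓❓❓❓❓❓⬛⬛⬛
❓❓❓❓❓❓❓❓❓⬛⬛⬛
❓❓❓❓🟩🟩🟫🟦⬛⬛⬛⬛
❓❓❓❓🟩🟩🟩🟩🟦⬛⬛⬛
❓❓❓❓🟩⬜🟩🟩🟫⬛⬛⬛
❓❓❓❓🟩🟩🟫🟫🟩⬛⬛⬛
❓❓❓❓⬛⬛🔴🟦🟫⬛⬛⬛
❓❓❓❓🟦🟩🟦🟦⬜⬛⬛⬛
❓❓❓❓🟫🟩⬜🟩⬜⬛⬛⬛
❓❓❓❓❓❓❓❓❓⬛⬛⬛
❓❓❓❓❓❓❓❓❓⬛⬛⬛
❓❓❓❓❓❓❓❓❓⬛⬛⬛

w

❓❓❓❓❓❓❓❓❓⬛⬛⬛
❓❓❓❓❓❓❓❓❓⬛⬛⬛
❓❓❓❓❓❓❓❓❓⬛⬛⬛
❓❓❓❓🟩🟩🟫🟦⬛⬛⬛⬛
❓❓❓❓🟩🟩🟩🟩🟦⬛⬛⬛
❓❓❓❓🟩⬜🟩🟩🟫⬛⬛⬛
❓❓❓❓🟩🟩🔴🟫🟩⬛⬛⬛
❓❓❓❓⬛⬛🟩🟦🟫⬛⬛⬛
❓❓❓❓🟦🟩🟦🟦⬜⬛⬛⬛
❓❓❓❓🟫🟩⬜🟩⬜⬛⬛⬛
❓❓❓❓❓❓❓❓❓⬛⬛⬛
❓❓❓❓❓❓❓❓❓⬛⬛⬛

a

❓❓❓❓❓❓❓❓❓❓⬛⬛
❓❓❓❓❓❓❓❓❓❓⬛⬛
❓❓❓❓❓❓❓❓❓❓⬛⬛
❓❓❓❓❓🟩🟩🟫🟦⬛⬛⬛
❓❓❓❓⬜🟩🟩🟩🟩🟦⬛⬛
❓❓❓❓🟩🟩⬜🟩🟩🟫⬛⬛
❓❓❓❓⬜🟩🔴🟫🟫🟩⬛⬛
❓❓❓❓🟫⬛⬛🟩🟦🟫⬛⬛
❓❓❓❓🟩🟦🟩🟦🟦⬜⬛⬛
❓❓❓❓❓🟫🟩⬜🟩⬜⬛⬛
❓❓❓❓❓❓❓❓❓❓⬛⬛
❓❓❓❓❓❓❓❓❓❓⬛⬛

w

❓❓❓❓❓❓❓❓❓❓⬛⬛
❓❓❓❓❓❓❓❓❓❓⬛⬛
❓❓❓❓❓❓❓❓❓❓⬛⬛
❓❓❓❓❓❓❓❓❓❓⬛⬛
❓❓❓❓🟩🟩🟩🟫🟦⬛⬛⬛
❓❓❓❓⬜🟩🟩🟩🟩🟦⬛⬛
❓❓❓❓🟩🟩🔴🟩🟩🟫⬛⬛
❓❓❓❓⬜🟩🟩🟫🟫🟩⬛⬛
❓❓❓❓🟫⬛⬛🟩🟦🟫⬛⬛
❓❓❓❓🟩🟦🟩🟦🟦⬜⬛⬛
❓❓❓❓❓🟫🟩⬜🟩⬜⬛⬛
❓❓❓❓❓❓❓❓❓❓⬛⬛

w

❓❓❓❓❓❓❓❓❓❓⬛⬛
❓❓❓❓❓❓❓❓❓❓⬛⬛
❓❓❓❓❓❓❓❓❓❓⬛⬛
❓❓❓❓❓❓❓❓❓❓⬛⬛
❓❓❓❓🟩🟦🟩⬜⬜❓⬛⬛
❓❓❓❓🟩🟩🟩🟫🟦⬛⬛⬛
❓❓❓❓⬜🟩🔴🟩🟩🟦⬛⬛
❓❓❓❓🟩🟩⬜🟩🟩🟫⬛⬛
❓❓❓❓⬜🟩🟩🟫🟫🟩⬛⬛
❓❓❓❓🟫⬛⬛🟩🟦🟫⬛⬛
❓❓❓❓🟩🟦🟩🟦🟦⬜⬛⬛
❓❓❓❓❓🟫🟩⬜🟩⬜⬛⬛

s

❓❓❓❓❓❓❓❓❓❓⬛⬛
❓❓❓❓❓❓❓❓❓❓⬛⬛
❓❓❓❓❓❓❓❓❓❓⬛⬛
❓❓❓❓🟩🟦🟩⬜⬜❓⬛⬛
❓❓❓❓🟩🟩🟩🟫🟦⬛⬛⬛
❓❓❓❓⬜🟩🟩🟩🟩🟦⬛⬛
❓❓❓❓🟩🟩🔴🟩🟩🟫⬛⬛
❓❓❓❓⬜🟩🟩🟫🟫🟩⬛⬛
❓❓❓❓🟫⬛⬛🟩🟦🟫⬛⬛
❓❓❓❓🟩🟦🟩🟦🟦⬜⬛⬛
❓❓❓❓❓🟫🟩⬜🟩⬜⬛⬛
❓❓❓❓❓❓❓❓❓❓⬛⬛

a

❓❓❓❓❓❓❓❓❓❓❓⬛
❓❓❓❓❓❓❓❓❓❓❓⬛
❓❓❓❓❓❓❓❓❓❓❓⬛
❓❓❓❓❓🟩🟦🟩⬜⬜❓⬛
❓❓❓❓🟫🟩🟩🟩🟫🟦⬛⬛
❓❓❓❓🟫⬜🟩🟩🟩🟩🟦⬛
❓❓❓❓⬜🟩🔴⬜🟩🟩🟫⬛
❓❓❓❓🟩⬜🟩🟩🟫🟫🟩⬛
❓❓❓❓🟫🟫⬛⬛🟩🟦🟫⬛
❓❓❓❓❓🟩🟦🟩🟦🟦⬜⬛
❓❓❓❓❓❓🟫🟩⬜🟩⬜⬛
❓❓❓❓❓❓❓❓❓❓❓⬛

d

❓❓❓❓❓❓❓❓❓❓⬛⬛
❓❓❓❓❓❓❓❓❓❓⬛⬛
❓❓❓❓❓❓❓❓❓❓⬛⬛
❓❓❓❓🟩🟦🟩⬜⬜❓⬛⬛
❓❓❓🟫🟩🟩🟩🟫🟦⬛⬛⬛
❓❓❓🟫⬜🟩🟩🟩🟩🟦⬛⬛
❓❓❓⬜🟩🟩🔴🟩🟩🟫⬛⬛
❓❓❓🟩⬜🟩🟩🟫🟫🟩⬛⬛
❓❓❓🟫🟫⬛⬛🟩🟦🟫⬛⬛
❓❓❓❓🟩🟦🟩🟦🟦⬜⬛⬛
❓❓❓❓❓🟫🟩⬜🟩⬜⬛⬛
❓❓❓❓❓❓❓❓❓❓⬛⬛

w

❓❓❓❓❓❓❓❓❓❓⬛⬛
❓❓❓❓❓❓❓❓❓❓⬛⬛
❓❓❓❓❓❓❓❓❓❓⬛⬛
❓❓❓❓❓❓❓❓❓❓⬛⬛
❓❓❓❓🟩🟦🟩⬜⬜❓⬛⬛
❓❓❓🟫🟩🟩🟩🟫🟦⬛⬛⬛
❓❓❓🟫⬜🟩🔴🟩🟩🟦⬛⬛
❓❓❓⬜🟩🟩⬜🟩🟩🟫⬛⬛
❓❓❓🟩⬜🟩🟩🟫🟫🟩⬛⬛
❓❓❓🟫🟫⬛⬛🟩🟦🟫⬛⬛
❓❓❓❓🟩🟦🟩🟦🟦⬜⬛⬛
❓❓❓❓❓🟫🟩⬜🟩⬜⬛⬛

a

❓❓❓❓❓❓❓❓❓❓❓⬛
❓❓❓❓❓❓❓❓❓❓❓⬛
❓❓❓❓❓❓❓❓❓❓❓⬛
❓❓❓❓❓❓❓❓❓❓❓⬛
❓❓❓❓🟩🟩🟦🟩⬜⬜❓⬛
❓❓❓❓🟫🟩🟩🟩🟫🟦⬛⬛
❓❓❓❓🟫⬜🔴🟩🟩🟩🟦⬛
❓❓❓❓⬜🟩🟩⬜🟩🟩🟫⬛
❓❓❓❓🟩⬜🟩🟩🟫🟫🟩⬛
❓❓❓❓🟫🟫⬛⬛🟩🟦🟫⬛
❓❓❓❓❓🟩🟦🟩🟦🟦⬜⬛
❓❓❓❓❓❓🟫🟩⬜🟩⬜⬛

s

❓❓❓❓❓❓❓❓❓❓❓⬛
❓❓❓❓❓❓❓❓❓❓❓⬛
❓❓❓❓❓❓❓❓❓❓❓⬛
❓❓❓❓🟩🟩🟦🟩⬜⬜❓⬛
❓❓❓❓🟫🟩🟩🟩🟫🟦⬛⬛
❓❓❓❓🟫⬜🟩🟩🟩🟩🟦⬛
❓❓❓❓⬜🟩🔴⬜🟩🟩🟫⬛
❓❓❓❓🟩⬜🟩🟩🟫🟫🟩⬛
❓❓❓❓🟫🟫⬛⬛🟩🟦🟫⬛
❓❓❓❓❓🟩🟦🟩🟦🟦⬜⬛
❓❓❓❓❓❓🟫🟩⬜🟩⬜⬛
❓❓❓❓❓❓❓❓❓❓❓⬛

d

❓❓❓❓❓❓❓❓❓❓⬛⬛
❓❓❓❓❓❓❓❓❓❓⬛⬛
❓❓❓❓❓❓❓❓❓❓⬛⬛
❓❓❓🟩🟩🟦🟩⬜⬜❓⬛⬛
❓❓❓🟫🟩🟩🟩🟫🟦⬛⬛⬛
❓❓❓🟫⬜🟩🟩🟩🟩🟦⬛⬛
❓❓❓⬜🟩🟩🔴🟩🟩🟫⬛⬛
❓❓❓🟩⬜🟩🟩🟫🟫🟩⬛⬛
❓❓❓🟫🟫⬛⬛🟩🟦🟫⬛⬛
❓❓❓❓🟩🟦🟩🟦🟦⬜⬛⬛
❓❓❓❓❓🟫🟩⬜🟩⬜⬛⬛
❓❓❓❓❓❓❓❓❓❓⬛⬛

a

❓❓❓❓❓❓❓❓❓❓❓⬛
❓❓❓❓❓❓❓❓❓❓❓⬛
❓❓❓❓❓❓❓❓❓❓❓⬛
❓❓❓❓🟩🟩🟦🟩⬜⬜❓⬛
❓❓❓❓🟫🟩🟩🟩🟫🟦⬛⬛
❓❓❓❓🟫⬜🟩🟩🟩🟩🟦⬛
❓❓❓❓⬜🟩🔴⬜🟩🟩🟫⬛
❓❓❓❓🟩⬜🟩🟩🟫🟫🟩⬛
❓❓❓❓🟫🟫⬛⬛🟩🟦🟫⬛
❓❓❓❓❓🟩🟦🟩🟦🟦⬜⬛
❓❓❓❓❓❓🟫🟩⬜🟩⬜⬛
❓❓❓❓❓❓❓❓❓❓❓⬛

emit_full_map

🟩🟩🟦🟩⬜⬜❓
🟫🟩🟩🟩🟫🟦⬛
🟫⬜🟩🟩🟩🟩🟦
⬜🟩🔴⬜🟩🟩🟫
🟩⬜🟩🟩🟫🟫🟩
🟫🟫⬛⬛🟩🟦🟫
❓🟩🟦🟩🟦🟦⬜
❓❓🟫🟩⬜🟩⬜

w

❓❓❓❓❓❓❓❓❓❓❓⬛
❓❓❓❓❓❓❓❓❓❓❓⬛
❓❓❓❓❓❓❓❓❓❓❓⬛
❓❓❓❓❓❓❓❓❓❓❓⬛
❓❓❓❓🟩🟩🟦🟩⬜⬜❓⬛
❓❓❓❓🟫🟩🟩🟩🟫🟦⬛⬛
❓❓❓❓🟫⬜🔴🟩🟩🟩🟦⬛
❓❓❓❓⬜🟩🟩⬜🟩🟩🟫⬛
❓❓❓❓🟩⬜🟩🟩🟫🟫🟩⬛
❓❓❓❓🟫🟫⬛⬛🟩🟦🟫⬛
❓❓❓❓❓🟩🟦🟩🟦🟦⬜⬛
❓❓❓❓❓❓🟫🟩⬜🟩⬜⬛

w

❓❓❓❓❓❓❓❓❓❓❓⬛
❓❓❓❓❓❓❓❓❓❓❓⬛
❓❓❓❓❓❓❓❓❓❓❓⬛
❓❓❓❓❓❓❓❓❓❓❓⬛
❓❓❓❓🟦🟫⬜🟫🟦❓❓⬛
❓❓❓❓🟩🟩🟦🟩⬜⬜❓⬛
❓❓❓❓🟫🟩🔴🟩🟫🟦⬛⬛
❓❓❓❓🟫⬜🟩🟩🟩🟩🟦⬛
❓❓❓❓⬜🟩🟩⬜🟩🟩🟫⬛
❓❓❓❓🟩⬜🟩🟩🟫🟫🟩⬛
❓❓❓❓🟫🟫⬛⬛🟩🟦🟫⬛
❓❓❓❓❓🟩🟦🟩🟦🟦⬜⬛

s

❓❓❓❓❓❓❓❓❓❓❓⬛
❓❓❓❓❓❓❓❓❓❓❓⬛
❓❓❓❓❓❓❓❓❓❓❓⬛
❓❓❓❓🟦🟫⬜🟫🟦❓❓⬛
❓❓❓❓🟩🟩🟦🟩⬜⬜❓⬛
❓❓❓❓🟫🟩🟩🟩🟫🟦⬛⬛
❓❓❓❓🟫⬜🔴🟩🟩🟩🟦⬛
❓❓❓❓⬜🟩🟩⬜🟩🟩🟫⬛
❓❓❓❓🟩⬜🟩🟩🟫🟫🟩⬛
❓❓❓❓🟫🟫⬛⬛🟩🟦🟫⬛
❓❓❓❓❓🟩🟦🟩🟦🟦⬜⬛
❓❓❓❓❓❓🟫🟩⬜🟩⬜⬛

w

❓❓❓❓❓❓❓❓❓❓❓⬛
❓❓❓❓❓❓❓❓❓❓❓⬛
❓❓❓❓❓❓❓❓❓❓❓⬛
❓❓❓❓❓❓❓❓❓❓❓⬛
❓❓❓❓🟦🟫⬜🟫🟦❓❓⬛
❓❓❓❓🟩🟩🟦🟩⬜⬜❓⬛
❓❓❓❓🟫🟩🔴🟩🟫🟦⬛⬛
❓❓❓❓🟫⬜🟩🟩🟩🟩🟦⬛
❓❓❓❓⬜🟩🟩⬜🟩🟩🟫⬛
❓❓❓❓🟩⬜🟩🟩🟫🟫🟩⬛
❓❓❓❓🟫🟫⬛⬛🟩🟦🟫⬛
❓❓❓❓❓🟩🟦🟩🟦🟦⬜⬛

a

❓❓❓❓❓❓❓❓❓❓❓❓
❓❓❓❓❓❓❓❓❓❓❓❓
❓❓❓❓❓❓❓❓❓❓❓❓
❓❓❓❓❓❓❓❓❓❓❓❓
❓❓❓❓🟫🟦🟫⬜🟫🟦❓❓
❓❓❓❓🟩🟩🟩🟦🟩⬜⬜❓
❓❓❓❓🟩🟫🔴🟩🟩🟫🟦⬛
❓❓❓❓⬛🟫⬜🟩🟩🟩🟩🟦
❓❓❓❓🟫⬜🟩🟩⬜🟩🟩🟫
❓❓❓❓❓🟩⬜🟩🟩🟫🟫🟩
❓❓❓❓❓🟫🟫⬛⬛🟩🟦🟫
❓❓❓❓❓❓🟩🟦🟩🟦🟦⬜

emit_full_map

🟫🟦🟫⬜🟫🟦❓❓
🟩🟩🟩🟦🟩⬜⬜❓
🟩🟫🔴🟩🟩🟫🟦⬛
⬛🟫⬜🟩🟩🟩🟩🟦
🟫⬜🟩🟩⬜🟩🟩🟫
❓🟩⬜🟩🟩🟫🟫🟩
❓🟫🟫⬛⬛🟩🟦🟫
❓❓🟩🟦🟩🟦🟦⬜
❓❓❓🟫🟩⬜🟩⬜
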